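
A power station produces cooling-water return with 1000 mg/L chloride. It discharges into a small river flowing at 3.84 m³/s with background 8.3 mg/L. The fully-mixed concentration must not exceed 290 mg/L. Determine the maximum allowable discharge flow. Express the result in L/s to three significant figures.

1520 L/s

Mass balance at complete mixing: C_std·(Q_w + Q_r) = Q_w·C_e + Q_r·C_b.
Rearranging, Q_w = Q_r·(C_std − C_b)/(C_e − C_std) = 3.84·(290 − 8.3) / (1000 − 290) = 1.524 m³/s.
= 1524 L/s.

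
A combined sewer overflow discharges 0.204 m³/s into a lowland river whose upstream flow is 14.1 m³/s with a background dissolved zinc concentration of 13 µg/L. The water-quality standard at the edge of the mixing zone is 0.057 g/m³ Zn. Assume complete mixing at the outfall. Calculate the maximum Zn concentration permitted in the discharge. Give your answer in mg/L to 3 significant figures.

3.10 mg/L

13 µg/L = 0.013 mg/L.
Mass balance: 0.057·14.3 = 0.204·Cₑ + 14.1·0.013.
Cₑ = (0.8153 − 0.1833) / 0.204 = 3.098 mg/L.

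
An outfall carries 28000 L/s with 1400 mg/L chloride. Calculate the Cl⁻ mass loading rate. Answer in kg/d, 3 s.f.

3.39e+06 kg/d

28000 L/s = 28 m³/s.
Mass flux = Q·C = 28 m³/s × 1400 g/m³ = 3.92e+04 g/s.
= 3.92e+04 g/s × 86.4 = 3.387e+06 kg/d.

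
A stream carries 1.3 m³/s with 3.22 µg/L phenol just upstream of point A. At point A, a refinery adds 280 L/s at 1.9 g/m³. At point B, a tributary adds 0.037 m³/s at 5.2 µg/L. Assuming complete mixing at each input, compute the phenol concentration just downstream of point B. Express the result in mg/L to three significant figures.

3.22 µg/L = 0.00322 mg/L.
280 L/s = 0.28 m³/s.
After input A: C = (1.3·0.00322 + 0.28·1.9) / 1.58 = 0.3394 mg/L.
5.2 µg/L = 0.0052 mg/L.
After input B: C = (1.58·0.3394 + 0.037·0.0052) / 1.617 = 0.3317 mg/L.

0.332 mg/L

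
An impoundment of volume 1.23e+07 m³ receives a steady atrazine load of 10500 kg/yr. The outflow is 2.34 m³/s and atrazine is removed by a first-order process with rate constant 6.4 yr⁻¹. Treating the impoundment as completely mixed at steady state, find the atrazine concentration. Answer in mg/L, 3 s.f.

Outflow Q = 2.34 m³/s × 3.156e+07 s/yr = 7.384e+07 m³/yr.
Steady-state CSTR mass balance: W = Q·C + k·V·C, so C = W/(Q + kV).
Q + kV = 7.384e+07 + 6.4·1.23e+07 = 1.526e+08 m³/yr.
C = 10500/1.526e+08 = 6.882e-05 kg/m³ = 0.06882 mg/L.

0.0688 mg/L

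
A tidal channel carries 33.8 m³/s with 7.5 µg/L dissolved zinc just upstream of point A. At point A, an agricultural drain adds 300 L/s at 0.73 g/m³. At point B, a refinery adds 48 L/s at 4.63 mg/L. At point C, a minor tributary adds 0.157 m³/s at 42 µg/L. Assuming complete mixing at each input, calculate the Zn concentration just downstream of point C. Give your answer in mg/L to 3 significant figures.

7.5 µg/L = 0.0075 mg/L.
300 L/s = 0.3 m³/s.
After input A: C = (33.8·0.0075 + 0.3·0.73) / 34.1 = 0.01386 mg/L.
48 L/s = 0.048 m³/s.
After input B: C = (34.1·0.01386 + 0.048·4.63) / 34.15 = 0.02034 mg/L.
42 µg/L = 0.042 mg/L.
After input C: C = (34.15·0.02034 + 0.157·0.042) / 34.3 = 0.02044 mg/L.

0.0204 mg/L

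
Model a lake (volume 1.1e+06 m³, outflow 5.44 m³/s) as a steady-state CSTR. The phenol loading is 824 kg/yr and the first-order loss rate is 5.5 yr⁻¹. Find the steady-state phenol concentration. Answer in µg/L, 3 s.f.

Outflow Q = 5.44 m³/s × 3.156e+07 s/yr = 1.717e+08 m³/yr.
Steady-state CSTR mass balance: W = Q·C + k·V·C, so C = W/(Q + kV).
Q + kV = 1.717e+08 + 5.5·1.1e+06 = 1.777e+08 m³/yr.
C = 824/1.777e+08 = 4.636e-06 kg/m³ = 0.004636 mg/L = 4.636 µg/L.

4.64 µg/L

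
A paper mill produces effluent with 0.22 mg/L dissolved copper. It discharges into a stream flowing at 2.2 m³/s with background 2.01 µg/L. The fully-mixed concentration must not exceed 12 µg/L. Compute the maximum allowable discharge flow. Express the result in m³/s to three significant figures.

2.01 µg/L = 0.00201 mg/L.
12 µg/L = 0.012 mg/L.
Mass balance at complete mixing: C_std·(Q_w + Q_r) = Q_w·C_e + Q_r·C_b.
Rearranging, Q_w = Q_r·(C_std − C_b)/(C_e − C_std) = 2.2·(0.012 − 0.00201) / (0.22 − 0.012) = 0.1057 m³/s.

0.106 m³/s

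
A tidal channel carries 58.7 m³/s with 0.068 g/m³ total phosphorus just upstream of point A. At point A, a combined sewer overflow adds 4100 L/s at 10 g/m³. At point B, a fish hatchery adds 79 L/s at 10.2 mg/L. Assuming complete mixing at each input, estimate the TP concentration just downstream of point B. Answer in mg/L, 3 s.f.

4100 L/s = 4.1 m³/s.
After input A: C = (58.7·0.068 + 4.1·10) / 62.8 = 0.7164 mg/L.
79 L/s = 0.079 m³/s.
After input B: C = (62.8·0.7164 + 0.079·10.2) / 62.88 = 0.7283 mg/L.

0.728 mg/L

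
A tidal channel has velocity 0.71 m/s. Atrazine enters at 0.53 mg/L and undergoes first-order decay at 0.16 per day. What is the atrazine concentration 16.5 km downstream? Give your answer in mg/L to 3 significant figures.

Travel time t = 16.5 km / 0.71 m/s = 1.65e+04/0.71 = 2.324e+04 s = 0.269 d.
First-order decay: C = 0.53·exp(−0.16·0.269) = 0.53·0.9579 = 0.5077 mg/L.

0.508 mg/L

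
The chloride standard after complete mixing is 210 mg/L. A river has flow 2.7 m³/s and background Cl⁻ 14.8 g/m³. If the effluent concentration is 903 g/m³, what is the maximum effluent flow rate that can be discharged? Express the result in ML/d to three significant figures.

Mass balance at complete mixing: C_std·(Q_w + Q_r) = Q_w·C_e + Q_r·C_b.
Rearranging, Q_w = Q_r·(C_std − C_b)/(C_e − C_std) = 2.7·(210 − 14.8) / (903 − 210) = 0.7605 m³/s.
= 65.71 ML/d.

65.7 ML/d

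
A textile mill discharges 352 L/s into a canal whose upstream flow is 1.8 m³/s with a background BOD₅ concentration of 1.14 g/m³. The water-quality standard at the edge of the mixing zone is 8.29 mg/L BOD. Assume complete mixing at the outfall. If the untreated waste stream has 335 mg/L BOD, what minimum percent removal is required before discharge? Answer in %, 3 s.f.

86.6 %

352 L/s = 0.352 m³/s.
Mass balance: 8.29·2.152 = 0.352·Cₑ + 1.8·1.14.
Cₑ = (17.84 − 2.052) / 0.352 = 44.85 mg/L.
Required removal = 1 − 44.85/335 = 86.61 %.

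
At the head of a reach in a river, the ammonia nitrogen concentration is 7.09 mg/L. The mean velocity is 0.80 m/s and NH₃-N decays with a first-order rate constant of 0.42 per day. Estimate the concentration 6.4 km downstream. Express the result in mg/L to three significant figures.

6.82 mg/L

Travel time t = 6.4 km / 0.80 m/s = 6400/0.80 = 8000 s = 0.09259 d.
First-order decay: C = 7.09·exp(−0.42·0.09259) = 7.09·0.9619 = 6.82 mg/L.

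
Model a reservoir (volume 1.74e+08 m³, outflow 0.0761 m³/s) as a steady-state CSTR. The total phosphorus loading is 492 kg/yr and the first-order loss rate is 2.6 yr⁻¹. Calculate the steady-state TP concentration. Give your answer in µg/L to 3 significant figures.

1.08 µg/L

Outflow Q = 0.0761 m³/s × 3.156e+07 s/yr = 2.402e+06 m³/yr.
Steady-state CSTR mass balance: W = Q·C + k·V·C, so C = W/(Q + kV).
Q + kV = 2.402e+06 + 2.6·1.74e+08 = 4.548e+08 m³/yr.
C = 492/4.548e+08 = 1.082e-06 kg/m³ = 0.001082 mg/L = 1.082 µg/L.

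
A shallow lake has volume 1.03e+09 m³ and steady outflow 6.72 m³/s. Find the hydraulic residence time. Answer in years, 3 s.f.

Q = 6.72 m³/s × 3.156e+07 s/yr = 2.121e+08 m³/yr.
Hydraulic residence time τ = V/Q = 1.03e+09/2.121e+08 = 4.857 yr.

4.86 yr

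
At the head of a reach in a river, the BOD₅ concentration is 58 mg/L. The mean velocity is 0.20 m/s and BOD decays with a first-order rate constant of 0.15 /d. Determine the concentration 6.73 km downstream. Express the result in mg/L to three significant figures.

Travel time t = 6.73 km / 0.20 m/s = 6730/0.20 = 3.365e+04 s = 0.3895 d.
First-order decay: C = 58·exp(−0.15·0.3895) = 58·0.9433 = 54.71 mg/L.

54.7 mg/L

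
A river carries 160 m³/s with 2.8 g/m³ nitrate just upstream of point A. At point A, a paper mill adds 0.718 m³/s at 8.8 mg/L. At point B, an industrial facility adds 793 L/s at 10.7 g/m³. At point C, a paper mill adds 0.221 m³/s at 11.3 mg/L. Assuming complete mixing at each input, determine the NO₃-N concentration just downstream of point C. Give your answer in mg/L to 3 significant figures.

After input A: C = (160·2.8 + 0.718·8.8) / 160.7 = 2.827 mg/L.
793 L/s = 0.793 m³/s.
After input B: C = (160.7·2.827 + 0.793·10.7) / 161.5 = 2.865 mg/L.
After input C: C = (161.5·2.865 + 0.221·11.3) / 161.7 = 2.877 mg/L.

2.88 mg/L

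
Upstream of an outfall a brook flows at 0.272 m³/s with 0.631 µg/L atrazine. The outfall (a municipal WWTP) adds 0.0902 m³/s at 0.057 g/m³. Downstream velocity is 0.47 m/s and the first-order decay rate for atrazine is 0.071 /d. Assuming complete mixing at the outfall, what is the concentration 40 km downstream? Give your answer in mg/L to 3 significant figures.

0.0137 mg/L

0.631 µg/L = 0.000631 mg/L.
After complete mixing, C₀ = (0.0902·0.057 + 0.272·0.000631) / 0.3622 = 0.01467 mg/L.
Travel time t = 4e+04 m / 0.47 m/s = 8.511e+04 s = 0.985 d.
C = 0.01467·exp(−0.071·0.985) = 0.01467·0.9325 = 0.01368 mg/L.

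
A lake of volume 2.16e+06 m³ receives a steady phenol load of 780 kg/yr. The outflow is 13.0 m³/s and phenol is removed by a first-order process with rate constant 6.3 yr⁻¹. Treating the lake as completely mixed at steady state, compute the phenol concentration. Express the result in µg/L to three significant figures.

1.84 µg/L

Outflow Q = 13.0 m³/s × 3.156e+07 s/yr = 4.102e+08 m³/yr.
Steady-state CSTR mass balance: W = Q·C + k·V·C, so C = W/(Q + kV).
Q + kV = 4.102e+08 + 6.3·2.16e+06 = 4.239e+08 m³/yr.
C = 780/4.239e+08 = 1.84e-06 kg/m³ = 0.00184 mg/L = 1.84 µg/L.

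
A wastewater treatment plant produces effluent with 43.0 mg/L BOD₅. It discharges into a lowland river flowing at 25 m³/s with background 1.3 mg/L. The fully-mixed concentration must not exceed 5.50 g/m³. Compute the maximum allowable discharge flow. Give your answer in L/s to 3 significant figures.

2800 L/s

Mass balance at complete mixing: C_std·(Q_w + Q_r) = Q_w·C_e + Q_r·C_b.
Rearranging, Q_w = Q_r·(C_std − C_b)/(C_e − C_std) = 25·(5.5 − 1.3) / (43 − 5.5) = 2.8 m³/s.
= 2800 L/s.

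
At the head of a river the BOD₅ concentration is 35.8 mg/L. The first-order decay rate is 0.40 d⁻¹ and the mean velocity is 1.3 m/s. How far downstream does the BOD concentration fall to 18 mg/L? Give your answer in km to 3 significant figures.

From C = C₀·e^(−kt), t = ln(C₀/C)/k = ln(35.8/18)/0.40 = 0.6876/0.40 = 1.719 d.
Distance = v·t = 1.3 m/s × 1.485e+05 s = 1.931e+05 m = 193.1 km.

193 km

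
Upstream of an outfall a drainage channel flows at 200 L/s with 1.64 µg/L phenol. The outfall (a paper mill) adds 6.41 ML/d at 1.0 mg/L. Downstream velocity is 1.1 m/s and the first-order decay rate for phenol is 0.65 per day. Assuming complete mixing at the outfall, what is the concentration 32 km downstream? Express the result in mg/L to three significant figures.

0.218 mg/L

6.41 ML/d = 0.07419 m³/s.
200 L/s = 0.2 m³/s.
1.64 µg/L = 0.00164 mg/L.
After complete mixing, C₀ = (0.07419·1 + 0.2·0.00164) / 0.2742 = 0.2718 mg/L.
Travel time t = 3.2e+04 m / 1.1 m/s = 2.909e+04 s = 0.3367 d.
C = 0.2718·exp(−0.65·0.3367) = 0.2718·0.8034 = 0.2184 mg/L.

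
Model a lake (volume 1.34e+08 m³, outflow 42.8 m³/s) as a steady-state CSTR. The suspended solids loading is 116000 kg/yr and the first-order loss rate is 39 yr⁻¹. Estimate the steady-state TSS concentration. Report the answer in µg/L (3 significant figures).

Outflow Q = 42.8 m³/s × 3.156e+07 s/yr = 1.351e+09 m³/yr.
Steady-state CSTR mass balance: W = Q·C + k·V·C, so C = W/(Q + kV).
Q + kV = 1.351e+09 + 39·1.34e+08 = 6.577e+09 m³/yr.
C = 116000/6.577e+09 = 1.764e-05 kg/m³ = 0.01764 mg/L = 17.64 µg/L.

17.6 µg/L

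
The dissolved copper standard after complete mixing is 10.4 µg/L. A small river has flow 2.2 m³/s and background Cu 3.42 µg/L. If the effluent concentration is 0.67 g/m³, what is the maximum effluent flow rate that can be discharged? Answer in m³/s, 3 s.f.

0.0233 m³/s

3.42 µg/L = 0.00342 mg/L.
10.4 µg/L = 0.0104 mg/L.
Mass balance at complete mixing: C_std·(Q_w + Q_r) = Q_w·C_e + Q_r·C_b.
Rearranging, Q_w = Q_r·(C_std − C_b)/(C_e − C_std) = 2.2·(0.0104 − 0.00342) / (0.67 − 0.0104) = 0.02328 m³/s.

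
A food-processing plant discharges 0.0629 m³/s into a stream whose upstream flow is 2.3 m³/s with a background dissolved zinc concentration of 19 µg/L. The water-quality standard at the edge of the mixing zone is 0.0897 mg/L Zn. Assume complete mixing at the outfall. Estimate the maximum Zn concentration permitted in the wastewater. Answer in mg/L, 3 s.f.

2.67 mg/L

19 µg/L = 0.019 mg/L.
Mass balance: 0.0897·2.363 = 0.0629·Cₑ + 2.3·0.019.
Cₑ = (0.212 − 0.0437) / 0.0629 = 2.675 mg/L.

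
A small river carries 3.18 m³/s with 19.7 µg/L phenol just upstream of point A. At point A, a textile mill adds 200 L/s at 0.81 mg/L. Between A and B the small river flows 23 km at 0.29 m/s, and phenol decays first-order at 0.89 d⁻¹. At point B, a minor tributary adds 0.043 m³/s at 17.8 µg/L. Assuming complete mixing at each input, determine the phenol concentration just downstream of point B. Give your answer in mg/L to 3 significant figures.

19.7 µg/L = 0.0197 mg/L.
200 L/s = 0.2 m³/s.
After input A: C = (3.18·0.0197 + 0.2·0.81) / 3.38 = 0.06646 mg/L.
Over the 23 km reach to input B (t = 7.931e+04 s = 0.9179 d), decay gives C = 0.06646·exp(−0.89·0.9179) = 0.02936 mg/L.
17.8 µg/L = 0.0178 mg/L.
After input B: C = (3.38·0.02936 + 0.043·0.0178) / 3.423 = 0.02922 mg/L.

0.0292 mg/L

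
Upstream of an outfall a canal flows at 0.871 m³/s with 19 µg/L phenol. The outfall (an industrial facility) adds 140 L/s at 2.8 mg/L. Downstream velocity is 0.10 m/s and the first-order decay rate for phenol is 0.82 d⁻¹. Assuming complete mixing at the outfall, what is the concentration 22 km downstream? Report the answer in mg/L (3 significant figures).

140 L/s = 0.14 m³/s.
19 µg/L = 0.019 mg/L.
After complete mixing, C₀ = (0.14·2.8 + 0.871·0.019) / 1.011 = 0.4041 mg/L.
Travel time t = 2.2e+04 m / 0.10 m/s = 2.2e+05 s = 2.546 d.
C = 0.4041·exp(−0.82·2.546) = 0.4041·0.1239 = 0.05008 mg/L.

0.0501 mg/L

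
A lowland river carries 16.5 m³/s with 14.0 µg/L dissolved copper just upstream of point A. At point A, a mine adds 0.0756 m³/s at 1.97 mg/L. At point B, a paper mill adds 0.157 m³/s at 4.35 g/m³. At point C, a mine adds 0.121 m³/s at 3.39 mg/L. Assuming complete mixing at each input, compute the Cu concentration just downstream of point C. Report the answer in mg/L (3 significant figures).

0.0874 mg/L

14.0 µg/L = 0.014 mg/L.
After input A: C = (16.5·0.014 + 0.0756·1.97) / 16.58 = 0.02292 mg/L.
After input B: C = (16.58·0.02292 + 0.157·4.35) / 16.73 = 0.06352 mg/L.
After input C: C = (16.73·0.06352 + 0.121·3.39) / 16.85 = 0.0874 mg/L.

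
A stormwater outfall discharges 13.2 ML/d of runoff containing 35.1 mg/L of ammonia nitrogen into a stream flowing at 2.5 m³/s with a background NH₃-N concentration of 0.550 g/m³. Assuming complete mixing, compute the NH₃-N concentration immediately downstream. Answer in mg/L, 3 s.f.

13.2 ML/d = 0.1528 m³/s.
By mass balance at complete mixing, C = (0.1528·35.1 + 2.5·0.55) / (0.1528 + 2.5) = 6.737/2.653 = 2.54 mg/L.

2.54 mg/L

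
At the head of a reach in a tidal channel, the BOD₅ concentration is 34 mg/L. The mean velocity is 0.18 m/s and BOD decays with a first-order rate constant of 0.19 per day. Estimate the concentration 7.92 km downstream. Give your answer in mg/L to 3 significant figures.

Travel time t = 7.92 km / 0.18 m/s = 7920/0.18 = 4.4e+04 s = 0.5093 d.
First-order decay: C = 34·exp(−0.19·0.5093) = 34·0.9078 = 30.86 mg/L.

30.9 mg/L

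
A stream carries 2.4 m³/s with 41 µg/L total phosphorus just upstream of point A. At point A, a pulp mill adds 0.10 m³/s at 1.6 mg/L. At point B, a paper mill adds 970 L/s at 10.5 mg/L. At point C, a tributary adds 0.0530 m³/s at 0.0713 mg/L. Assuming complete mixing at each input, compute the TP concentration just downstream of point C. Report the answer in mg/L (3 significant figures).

41 µg/L = 0.041 mg/L.
After input A: C = (2.4·0.041 + 0.1·1.6) / 2.5 = 0.1034 mg/L.
970 L/s = 0.97 m³/s.
After input B: C = (2.5·0.1034 + 0.97·10.5) / 3.47 = 3.01 mg/L.
After input C: C = (3.47·3.01 + 0.053·0.0713) / 3.523 = 2.965 mg/L.

2.97 mg/L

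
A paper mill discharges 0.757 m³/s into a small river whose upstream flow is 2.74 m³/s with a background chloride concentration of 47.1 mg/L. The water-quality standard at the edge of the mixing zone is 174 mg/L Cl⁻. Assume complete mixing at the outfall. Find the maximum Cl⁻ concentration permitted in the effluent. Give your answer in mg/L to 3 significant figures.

Mass balance: 174·3.497 = 0.757·Cₑ + 2.74·47.1.
Cₑ = (608.5 − 129.1) / 0.757 = 633.3 mg/L.

633 mg/L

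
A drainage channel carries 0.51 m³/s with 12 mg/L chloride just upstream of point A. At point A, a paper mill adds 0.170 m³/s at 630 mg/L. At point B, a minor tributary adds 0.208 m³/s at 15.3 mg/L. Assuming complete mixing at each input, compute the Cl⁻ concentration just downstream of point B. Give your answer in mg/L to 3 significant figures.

131 mg/L

After input A: C = (0.51·12 + 0.17·630) / 0.68 = 166.5 mg/L.
After input B: C = (0.68·166.5 + 0.208·15.3) / 0.888 = 131.1 mg/L.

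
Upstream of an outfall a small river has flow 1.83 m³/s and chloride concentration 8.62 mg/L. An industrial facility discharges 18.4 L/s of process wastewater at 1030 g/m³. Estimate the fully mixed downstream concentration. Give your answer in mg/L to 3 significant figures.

18.8 mg/L

18.4 L/s = 0.0184 m³/s.
Flow-weighted mixing gives C = (0.0184·1030 + 1.83·8.62) / (0.0184 + 1.83) = 34.73/1.848 = 18.79 mg/L.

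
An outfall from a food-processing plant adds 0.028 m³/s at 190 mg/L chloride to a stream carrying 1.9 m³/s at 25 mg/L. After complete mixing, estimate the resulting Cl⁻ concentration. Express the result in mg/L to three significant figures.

By mass balance at complete mixing, C = (0.028·190 + 1.9·25) / (0.028 + 1.9) = 52.82/1.928 = 27.4 mg/L.

27.4 mg/L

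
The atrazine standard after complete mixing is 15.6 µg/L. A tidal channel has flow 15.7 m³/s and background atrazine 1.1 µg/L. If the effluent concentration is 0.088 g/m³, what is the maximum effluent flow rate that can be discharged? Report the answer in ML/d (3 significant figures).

272 ML/d

1.1 µg/L = 0.0011 mg/L.
15.6 µg/L = 0.0156 mg/L.
Mass balance at complete mixing: C_std·(Q_w + Q_r) = Q_w·C_e + Q_r·C_b.
Rearranging, Q_w = Q_r·(C_std − C_b)/(C_e − C_std) = 15.7·(0.0156 − 0.0011) / (0.088 − 0.0156) = 3.144 m³/s.
= 271.7 ML/d.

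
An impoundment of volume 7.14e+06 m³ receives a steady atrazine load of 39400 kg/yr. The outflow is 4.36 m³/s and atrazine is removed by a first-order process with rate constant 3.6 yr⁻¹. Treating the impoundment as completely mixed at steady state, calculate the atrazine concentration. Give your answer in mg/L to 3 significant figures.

Outflow Q = 4.36 m³/s × 3.156e+07 s/yr = 1.376e+08 m³/yr.
Steady-state CSTR mass balance: W = Q·C + k·V·C, so C = W/(Q + kV).
Q + kV = 1.376e+08 + 3.6·7.14e+06 = 1.633e+08 m³/yr.
C = 39400/1.633e+08 = 0.0002413 kg/m³ = 0.2413 mg/L.

0.241 mg/L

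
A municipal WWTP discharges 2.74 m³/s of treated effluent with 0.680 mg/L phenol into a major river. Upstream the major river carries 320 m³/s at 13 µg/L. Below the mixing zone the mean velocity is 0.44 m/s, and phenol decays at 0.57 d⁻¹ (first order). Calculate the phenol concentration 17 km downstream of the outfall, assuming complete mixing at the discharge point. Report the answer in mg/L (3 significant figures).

0.0145 mg/L

13 µg/L = 0.013 mg/L.
After complete mixing, C₀ = (2.74·0.68 + 320·0.013) / 322.7 = 0.01866 mg/L.
Travel time t = 1.7e+04 m / 0.44 m/s = 3.864e+04 s = 0.4472 d.
C = 0.01866·exp(−0.57·0.4472) = 0.01866·0.775 = 0.01446 mg/L.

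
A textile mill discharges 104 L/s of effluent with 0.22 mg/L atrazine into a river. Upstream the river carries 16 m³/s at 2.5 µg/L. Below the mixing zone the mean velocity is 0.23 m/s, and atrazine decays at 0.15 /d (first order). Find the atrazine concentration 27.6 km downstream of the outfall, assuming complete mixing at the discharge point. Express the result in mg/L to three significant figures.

0.00317 mg/L

104 L/s = 0.104 m³/s.
2.5 µg/L = 0.0025 mg/L.
After complete mixing, C₀ = (0.104·0.22 + 16·0.0025) / 16.1 = 0.003905 mg/L.
Travel time t = 2.76e+04 m / 0.23 m/s = 1.2e+05 s = 1.389 d.
C = 0.003905·exp(−0.15·1.389) = 0.003905·0.8119 = 0.00317 mg/L.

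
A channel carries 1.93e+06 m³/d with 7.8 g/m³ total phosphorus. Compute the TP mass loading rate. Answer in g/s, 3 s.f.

174 g/s

1.93e+06 m³/d = 22.34 m³/s.
Mass flux = Q·C = 22.34 m³/s × 7.8 g/m³ = 174.2 g/s.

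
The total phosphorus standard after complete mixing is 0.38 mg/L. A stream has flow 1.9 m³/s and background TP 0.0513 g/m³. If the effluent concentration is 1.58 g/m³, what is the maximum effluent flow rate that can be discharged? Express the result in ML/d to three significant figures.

45.0 ML/d

Mass balance at complete mixing: C_std·(Q_w + Q_r) = Q_w·C_e + Q_r·C_b.
Rearranging, Q_w = Q_r·(C_std − C_b)/(C_e − C_std) = 1.9·(0.38 − 0.0513) / (1.58 − 0.38) = 0.5204 m³/s.
= 44.97 ML/d.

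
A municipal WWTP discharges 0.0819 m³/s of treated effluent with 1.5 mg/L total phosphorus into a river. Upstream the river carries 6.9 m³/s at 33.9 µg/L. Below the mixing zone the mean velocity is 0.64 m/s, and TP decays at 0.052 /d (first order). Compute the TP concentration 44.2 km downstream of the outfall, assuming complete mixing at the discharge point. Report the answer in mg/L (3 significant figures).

33.9 µg/L = 0.0339 mg/L.
After complete mixing, C₀ = (0.0819·1.5 + 6.9·0.0339) / 6.982 = 0.0511 mg/L.
Travel time t = 4.42e+04 m / 0.64 m/s = 6.906e+04 s = 0.7993 d.
C = 0.0511·exp(−0.052·0.7993) = 0.0511·0.9593 = 0.04902 mg/L.

0.0490 mg/L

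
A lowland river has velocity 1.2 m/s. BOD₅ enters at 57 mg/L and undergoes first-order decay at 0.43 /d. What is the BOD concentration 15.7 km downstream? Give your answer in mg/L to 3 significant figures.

Travel time t = 15.7 km / 1.2 m/s = 1.57e+04/1.2 = 1.308e+04 s = 0.1514 d.
First-order decay: C = 57·exp(−0.43·0.1514) = 57·0.937 = 53.41 mg/L.

53.4 mg/L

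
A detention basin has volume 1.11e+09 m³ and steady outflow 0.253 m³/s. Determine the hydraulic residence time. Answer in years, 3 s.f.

Q = 0.253 m³/s × 3.156e+07 s/yr = 7.984e+06 m³/yr.
Hydraulic residence time τ = V/Q = 1.11e+09/7.984e+06 = 139 yr.

139 yr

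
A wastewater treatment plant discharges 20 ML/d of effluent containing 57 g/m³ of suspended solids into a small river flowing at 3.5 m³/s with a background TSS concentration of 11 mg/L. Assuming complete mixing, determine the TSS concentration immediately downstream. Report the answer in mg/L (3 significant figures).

13.9 mg/L

20 ML/d = 0.2315 m³/s.
By mass balance at complete mixing, C = (0.2315·57 + 3.5·11) / (0.2315 + 3.5) = 51.69/3.731 = 13.85 mg/L.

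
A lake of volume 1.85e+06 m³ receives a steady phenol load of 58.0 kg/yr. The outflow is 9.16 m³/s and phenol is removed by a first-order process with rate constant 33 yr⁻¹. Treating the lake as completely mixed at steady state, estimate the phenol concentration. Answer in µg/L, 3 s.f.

Outflow Q = 9.16 m³/s × 3.156e+07 s/yr = 2.891e+08 m³/yr.
Steady-state CSTR mass balance: W = Q·C + k·V·C, so C = W/(Q + kV).
Q + kV = 2.891e+08 + 33·1.85e+06 = 3.501e+08 m³/yr.
C = 58.0/3.501e+08 = 1.657e-07 kg/m³ = 0.0001657 mg/L = 0.1657 µg/L.

0.166 µg/L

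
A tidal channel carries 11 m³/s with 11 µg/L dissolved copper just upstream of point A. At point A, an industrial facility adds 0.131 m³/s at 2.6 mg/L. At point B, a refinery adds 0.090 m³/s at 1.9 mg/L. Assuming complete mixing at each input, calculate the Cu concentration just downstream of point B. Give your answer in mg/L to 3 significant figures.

0.0564 mg/L

11 µg/L = 0.011 mg/L.
After input A: C = (11·0.011 + 0.131·2.6) / 11.13 = 0.04147 mg/L.
After input B: C = (11.13·0.04147 + 0.09·1.9) / 11.22 = 0.05638 mg/L.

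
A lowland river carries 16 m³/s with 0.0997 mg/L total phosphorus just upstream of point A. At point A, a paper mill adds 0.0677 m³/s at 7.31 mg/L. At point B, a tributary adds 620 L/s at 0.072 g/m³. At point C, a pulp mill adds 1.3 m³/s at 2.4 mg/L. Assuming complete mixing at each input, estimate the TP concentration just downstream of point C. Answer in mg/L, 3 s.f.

After input A: C = (16·0.0997 + 0.0677·7.31) / 16.07 = 0.1301 mg/L.
620 L/s = 0.62 m³/s.
After input B: C = (16.07·0.1301 + 0.62·0.072) / 16.69 = 0.1279 mg/L.
After input C: C = (16.69·0.1279 + 1.3·2.4) / 17.99 = 0.2921 mg/L.

0.292 mg/L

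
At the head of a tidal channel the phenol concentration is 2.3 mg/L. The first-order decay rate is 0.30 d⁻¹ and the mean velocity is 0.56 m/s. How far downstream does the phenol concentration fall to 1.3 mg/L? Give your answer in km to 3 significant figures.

92.0 km

From C = C₀·e^(−kt), t = ln(C₀/C)/k = ln(2.3/1.3)/0.30 = 0.5705/0.30 = 1.902 d.
Distance = v·t = 0.56 m/s × 1.643e+05 s = 9.202e+04 m = 92.02 km.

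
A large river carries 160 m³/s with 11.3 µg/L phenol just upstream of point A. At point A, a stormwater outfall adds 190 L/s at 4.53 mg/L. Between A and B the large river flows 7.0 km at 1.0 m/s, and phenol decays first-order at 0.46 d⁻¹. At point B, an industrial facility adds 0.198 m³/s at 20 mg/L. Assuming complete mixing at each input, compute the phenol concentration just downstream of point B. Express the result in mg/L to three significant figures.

0.0407 mg/L

11.3 µg/L = 0.0113 mg/L.
190 L/s = 0.19 m³/s.
After input A: C = (160·0.0113 + 0.19·4.53) / 160.2 = 0.01666 mg/L.
Over the 7.0 km reach to input B (t = 7000 s = 0.08102 d), decay gives C = 0.01666·exp(−0.46·0.08102) = 0.01605 mg/L.
After input B: C = (160.2·0.01605 + 0.198·20) / 160.4 = 0.04072 mg/L.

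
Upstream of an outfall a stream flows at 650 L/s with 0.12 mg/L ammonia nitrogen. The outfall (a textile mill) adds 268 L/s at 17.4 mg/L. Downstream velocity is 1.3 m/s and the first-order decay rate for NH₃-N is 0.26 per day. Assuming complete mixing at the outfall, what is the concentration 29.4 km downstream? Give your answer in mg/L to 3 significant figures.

268 L/s = 0.268 m³/s.
650 L/s = 0.65 m³/s.
After complete mixing, C₀ = (0.268·17.4 + 0.65·0.12) / 0.918 = 5.165 mg/L.
Travel time t = 2.94e+04 m / 1.3 m/s = 2.262e+04 s = 0.2618 d.
C = 5.165·exp(−0.26·0.2618) = 5.165·0.9342 = 4.825 mg/L.

4.82 mg/L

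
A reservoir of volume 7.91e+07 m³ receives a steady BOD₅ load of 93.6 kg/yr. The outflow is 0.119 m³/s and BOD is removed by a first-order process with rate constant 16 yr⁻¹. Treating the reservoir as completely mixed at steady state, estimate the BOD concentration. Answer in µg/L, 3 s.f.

Outflow Q = 0.119 m³/s × 3.156e+07 s/yr = 3.755e+06 m³/yr.
Steady-state CSTR mass balance: W = Q·C + k·V·C, so C = W/(Q + kV).
Q + kV = 3.755e+06 + 16·7.91e+07 = 1.269e+09 m³/yr.
C = 93.6/1.269e+09 = 7.374e-08 kg/m³ = 7.374e-05 mg/L = 0.07374 µg/L.

0.0737 µg/L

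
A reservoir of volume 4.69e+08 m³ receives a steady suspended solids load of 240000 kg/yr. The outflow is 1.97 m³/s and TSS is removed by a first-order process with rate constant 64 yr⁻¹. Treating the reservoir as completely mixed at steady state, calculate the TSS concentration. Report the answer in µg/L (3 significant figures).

7.98 µg/L

Outflow Q = 1.97 m³/s × 3.156e+07 s/yr = 6.217e+07 m³/yr.
Steady-state CSTR mass balance: W = Q·C + k·V·C, so C = W/(Q + kV).
Q + kV = 6.217e+07 + 64·4.69e+08 = 3.008e+10 m³/yr.
C = 240000/3.008e+10 = 7.979e-06 kg/m³ = 0.007979 mg/L = 7.979 µg/L.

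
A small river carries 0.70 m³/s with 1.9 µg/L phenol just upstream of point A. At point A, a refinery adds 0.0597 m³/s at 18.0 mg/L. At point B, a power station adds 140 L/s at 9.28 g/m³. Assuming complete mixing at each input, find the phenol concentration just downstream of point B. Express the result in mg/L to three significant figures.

2.64 mg/L

1.9 µg/L = 0.0019 mg/L.
After input A: C = (0.7·0.0019 + 0.0597·18) / 0.7597 = 1.416 mg/L.
140 L/s = 0.14 m³/s.
After input B: C = (0.7597·1.416 + 0.14·9.28) / 0.8997 = 2.64 mg/L.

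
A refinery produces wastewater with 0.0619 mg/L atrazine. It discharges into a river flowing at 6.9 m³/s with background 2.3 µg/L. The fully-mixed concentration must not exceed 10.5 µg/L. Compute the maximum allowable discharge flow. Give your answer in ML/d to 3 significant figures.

95.1 ML/d

2.3 µg/L = 0.0023 mg/L.
10.5 µg/L = 0.0105 mg/L.
Mass balance at complete mixing: C_std·(Q_w + Q_r) = Q_w·C_e + Q_r·C_b.
Rearranging, Q_w = Q_r·(C_std − C_b)/(C_e − C_std) = 6.9·(0.0105 − 0.0023) / (0.0619 − 0.0105) = 1.101 m³/s.
= 95.11 ML/d.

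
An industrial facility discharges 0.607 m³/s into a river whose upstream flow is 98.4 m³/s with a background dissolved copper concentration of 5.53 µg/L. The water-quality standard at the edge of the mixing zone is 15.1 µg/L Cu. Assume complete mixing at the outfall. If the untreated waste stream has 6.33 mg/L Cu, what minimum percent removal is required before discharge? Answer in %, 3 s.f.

75.3 %

5.53 µg/L = 0.00553 mg/L.
15.1 µg/L = 0.0151 mg/L.
Mass balance: 0.0151·99.01 = 0.607·Cₑ + 98.4·0.00553.
Cₑ = (1.495 − 0.5442) / 0.607 = 1.566 mg/L.
Required removal = 1 − 1.566/6.33 = 75.25 %.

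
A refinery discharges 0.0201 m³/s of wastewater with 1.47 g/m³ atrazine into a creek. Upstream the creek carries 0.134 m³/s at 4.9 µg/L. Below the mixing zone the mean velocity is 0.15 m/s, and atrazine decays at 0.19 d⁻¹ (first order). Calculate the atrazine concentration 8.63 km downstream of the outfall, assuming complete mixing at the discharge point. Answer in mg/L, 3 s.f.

0.173 mg/L

4.9 µg/L = 0.0049 mg/L.
After complete mixing, C₀ = (0.0201·1.47 + 0.134·0.0049) / 0.1541 = 0.196 mg/L.
Travel time t = 8630 m / 0.15 m/s = 5.753e+04 s = 0.6659 d.
C = 0.196·exp(−0.19·0.6659) = 0.196·0.8812 = 0.1727 mg/L.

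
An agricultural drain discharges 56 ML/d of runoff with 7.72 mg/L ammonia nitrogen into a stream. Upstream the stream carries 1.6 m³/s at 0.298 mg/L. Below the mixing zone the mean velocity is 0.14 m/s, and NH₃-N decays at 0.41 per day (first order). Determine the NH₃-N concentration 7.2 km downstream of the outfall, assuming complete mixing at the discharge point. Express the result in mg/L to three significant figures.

1.91 mg/L

56 ML/d = 0.6481 m³/s.
After complete mixing, C₀ = (0.6481·7.72 + 1.6·0.298) / 2.248 = 2.438 mg/L.
Travel time t = 7200 m / 0.14 m/s = 5.143e+04 s = 0.5952 d.
C = 2.438·exp(−0.41·0.5952) = 2.438·0.7835 = 1.91 mg/L.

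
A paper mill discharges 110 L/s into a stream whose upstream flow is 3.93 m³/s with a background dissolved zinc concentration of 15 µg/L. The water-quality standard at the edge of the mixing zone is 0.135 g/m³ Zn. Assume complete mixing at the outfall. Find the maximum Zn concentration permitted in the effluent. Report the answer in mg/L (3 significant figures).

110 L/s = 0.11 m³/s.
15 µg/L = 0.015 mg/L.
Mass balance: 0.135·4.04 = 0.11·Cₑ + 3.93·0.015.
Cₑ = (0.5454 − 0.05895) / 0.11 = 4.422 mg/L.

4.42 mg/L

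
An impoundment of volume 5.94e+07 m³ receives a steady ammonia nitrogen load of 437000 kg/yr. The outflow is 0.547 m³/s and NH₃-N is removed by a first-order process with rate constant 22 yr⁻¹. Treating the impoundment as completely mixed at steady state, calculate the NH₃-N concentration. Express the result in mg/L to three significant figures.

Outflow Q = 0.547 m³/s × 3.156e+07 s/yr = 1.726e+07 m³/yr.
Steady-state CSTR mass balance: W = Q·C + k·V·C, so C = W/(Q + kV).
Q + kV = 1.726e+07 + 22·5.94e+07 = 1.324e+09 m³/yr.
C = 437000/1.324e+09 = 0.00033 kg/m³ = 0.33 mg/L.

0.330 mg/L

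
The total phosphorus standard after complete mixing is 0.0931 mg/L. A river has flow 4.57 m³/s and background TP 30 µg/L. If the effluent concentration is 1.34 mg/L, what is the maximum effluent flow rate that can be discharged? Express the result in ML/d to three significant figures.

30 µg/L = 0.03 mg/L.
Mass balance at complete mixing: C_std·(Q_w + Q_r) = Q_w·C_e + Q_r·C_b.
Rearranging, Q_w = Q_r·(C_std − C_b)/(C_e − C_std) = 4.57·(0.0931 − 0.03) / (1.34 − 0.0931) = 0.2313 m³/s.
= 19.98 ML/d.

20.0 ML/d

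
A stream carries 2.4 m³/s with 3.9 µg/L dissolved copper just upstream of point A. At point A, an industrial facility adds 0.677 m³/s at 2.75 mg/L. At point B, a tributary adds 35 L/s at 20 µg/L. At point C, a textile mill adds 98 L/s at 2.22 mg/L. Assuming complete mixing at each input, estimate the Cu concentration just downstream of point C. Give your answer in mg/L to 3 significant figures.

3.9 µg/L = 0.0039 mg/L.
After input A: C = (2.4·0.0039 + 0.677·2.75) / 3.077 = 0.6081 mg/L.
35 L/s = 0.035 m³/s.
20 µg/L = 0.02 mg/L.
After input B: C = (3.077·0.6081 + 0.035·0.02) / 3.112 = 0.6015 mg/L.
98 L/s = 0.098 m³/s.
After input C: C = (3.112·0.6015 + 0.098·2.22) / 3.21 = 0.6509 mg/L.

0.651 mg/L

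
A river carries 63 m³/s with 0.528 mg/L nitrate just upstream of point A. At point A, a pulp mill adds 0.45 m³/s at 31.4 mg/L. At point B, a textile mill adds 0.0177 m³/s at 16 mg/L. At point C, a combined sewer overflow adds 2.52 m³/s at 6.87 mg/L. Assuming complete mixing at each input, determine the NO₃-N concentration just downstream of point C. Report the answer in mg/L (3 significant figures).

After input A: C = (63·0.528 + 0.45·31.4) / 63.45 = 0.747 mg/L.
After input B: C = (63.45·0.747 + 0.0177·16) / 63.47 = 0.7512 mg/L.
After input C: C = (63.47·0.7512 + 2.52·6.87) / 65.99 = 0.9849 mg/L.

0.985 mg/L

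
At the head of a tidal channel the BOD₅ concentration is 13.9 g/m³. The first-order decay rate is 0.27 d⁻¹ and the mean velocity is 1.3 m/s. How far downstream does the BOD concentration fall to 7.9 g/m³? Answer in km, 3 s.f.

235 km

From C = C₀·e^(−kt), t = ln(C₀/C)/k = ln(13.9/7.9)/0.27 = 0.565/0.27 = 2.093 d.
Distance = v·t = 1.3 m/s × 1.808e+05 s = 2.351e+05 m = 235.1 km.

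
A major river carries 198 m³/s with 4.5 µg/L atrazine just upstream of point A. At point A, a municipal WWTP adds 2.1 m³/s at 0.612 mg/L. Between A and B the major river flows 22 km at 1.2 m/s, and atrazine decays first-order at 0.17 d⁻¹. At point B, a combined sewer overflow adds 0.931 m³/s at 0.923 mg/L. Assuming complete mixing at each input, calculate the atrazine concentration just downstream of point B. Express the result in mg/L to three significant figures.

4.5 µg/L = 0.0045 mg/L.
After input A: C = (198·0.0045 + 2.1·0.612) / 200.1 = 0.01088 mg/L.
Over the 22 km reach to input B (t = 1.833e+04 s = 0.2122 d), decay gives C = 0.01088·exp(−0.17·0.2122) = 0.01049 mg/L.
After input B: C = (200.1·0.01049 + 0.931·0.923) / 201 = 0.01472 mg/L.

0.0147 mg/L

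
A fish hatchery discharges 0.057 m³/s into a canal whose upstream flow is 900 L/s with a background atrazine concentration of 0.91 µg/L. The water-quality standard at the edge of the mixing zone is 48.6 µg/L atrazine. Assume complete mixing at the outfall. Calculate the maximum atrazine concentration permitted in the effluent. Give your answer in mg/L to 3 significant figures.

0.802 mg/L

900 L/s = 0.9 m³/s.
0.91 µg/L = 0.00091 mg/L.
48.6 µg/L = 0.0486 mg/L.
Mass balance: 0.0486·0.957 = 0.057·Cₑ + 0.9·0.00091.
Cₑ = (0.04651 − 0.000819) / 0.057 = 0.8016 mg/L.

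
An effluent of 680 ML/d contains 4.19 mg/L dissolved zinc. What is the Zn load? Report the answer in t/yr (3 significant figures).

1040 t/yr

680 ML/d = 7.87 m³/s.
Mass flux = Q·C = 7.87 m³/s × 4.19 g/m³ = 32.98 g/s.
= 32.98 g/s × 31.56 = 1041 t/yr.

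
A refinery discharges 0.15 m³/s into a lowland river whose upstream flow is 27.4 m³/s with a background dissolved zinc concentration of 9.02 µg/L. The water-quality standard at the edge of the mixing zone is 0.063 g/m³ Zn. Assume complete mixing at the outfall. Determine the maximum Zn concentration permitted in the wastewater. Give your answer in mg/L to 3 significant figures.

9.92 mg/L

9.02 µg/L = 0.00902 mg/L.
Mass balance: 0.063·27.55 = 0.15·Cₑ + 27.4·0.00902.
Cₑ = (1.736 − 0.2471) / 0.15 = 9.923 mg/L.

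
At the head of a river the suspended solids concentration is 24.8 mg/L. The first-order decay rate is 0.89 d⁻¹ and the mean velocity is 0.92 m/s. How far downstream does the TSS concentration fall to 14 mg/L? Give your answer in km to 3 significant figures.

From C = C₀·e^(−kt), t = ln(C₀/C)/k = ln(24.8/14)/0.89 = 0.5718/0.89 = 0.6425 d.
Distance = v·t = 0.92 m/s × 5.551e+04 s = 5.107e+04 m = 51.07 km.

51.1 km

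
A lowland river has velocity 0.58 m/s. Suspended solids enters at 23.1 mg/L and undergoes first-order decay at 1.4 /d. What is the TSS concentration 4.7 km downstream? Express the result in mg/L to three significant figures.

Travel time t = 4.7 km / 0.58 m/s = 4700/0.58 = 8103 s = 0.09379 d.
First-order decay: C = 23.1·exp(−1.4·0.09379) = 23.1·0.8769 = 20.26 mg/L.

20.3 mg/L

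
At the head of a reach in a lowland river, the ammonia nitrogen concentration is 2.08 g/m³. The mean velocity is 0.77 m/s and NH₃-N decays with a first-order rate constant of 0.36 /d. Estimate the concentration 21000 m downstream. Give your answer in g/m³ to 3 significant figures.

Travel time t = 21000 m / 0.77 m/s = 2.1e+04/0.77 = 2.727e+04 s = 0.3157 d.
First-order decay: C = 2.08·exp(−0.36·0.3157) = 2.08·0.8926 = 1.857 g/m³.

1.86 g/m³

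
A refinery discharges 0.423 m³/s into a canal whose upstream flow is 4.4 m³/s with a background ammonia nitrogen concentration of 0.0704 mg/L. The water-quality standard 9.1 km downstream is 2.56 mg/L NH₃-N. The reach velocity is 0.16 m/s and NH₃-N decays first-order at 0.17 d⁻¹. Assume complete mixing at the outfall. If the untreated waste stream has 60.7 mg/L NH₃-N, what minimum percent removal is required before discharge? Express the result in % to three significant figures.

47.4 %

Travel time to the compliance point: t = 9100/0.16 = 5.688e+04 s = 0.6583 d; decay factor exp(−0.17·0.6583) = 0.8941.
So the concentration just after mixing may be at most 2.56/0.8941 = 2.863 mg/L.
Mass balance: 2.863·4.823 = 0.423·Cₑ + 4.4·0.0704.
Cₑ = (13.81 − 0.3098) / 0.423 = 31.91 mg/L.
Required removal = 1 − 31.91/60.7 = 47.43 %.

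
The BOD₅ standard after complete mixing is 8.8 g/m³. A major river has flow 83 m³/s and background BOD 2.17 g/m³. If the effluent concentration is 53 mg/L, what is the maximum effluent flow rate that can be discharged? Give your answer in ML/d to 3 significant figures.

Mass balance at complete mixing: C_std·(Q_w + Q_r) = Q_w·C_e + Q_r·C_b.
Rearranging, Q_w = Q_r·(C_std − C_b)/(C_e − C_std) = 83·(8.8 − 2.17) / (53 − 8.8) = 12.45 m³/s.
= 1076 ML/d.

1080 ML/d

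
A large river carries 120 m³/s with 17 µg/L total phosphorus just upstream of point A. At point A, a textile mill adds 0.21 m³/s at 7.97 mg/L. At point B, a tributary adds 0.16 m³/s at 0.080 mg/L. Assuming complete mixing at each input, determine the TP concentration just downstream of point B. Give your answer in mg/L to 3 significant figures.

0.0310 mg/L

17 µg/L = 0.017 mg/L.
After input A: C = (120·0.017 + 0.21·7.97) / 120.2 = 0.03089 mg/L.
After input B: C = (120.2·0.03089 + 0.16·0.08) / 120.4 = 0.03096 mg/L.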